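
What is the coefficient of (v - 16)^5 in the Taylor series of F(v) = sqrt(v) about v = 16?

Differentiate repeatedly and evaluate at the center.

7/67108864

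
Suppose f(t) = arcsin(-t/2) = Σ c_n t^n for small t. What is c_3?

Differentiate repeatedly and evaluate at the center.
So c_3 = f′′′(0)/3! = -1/48.

-1/48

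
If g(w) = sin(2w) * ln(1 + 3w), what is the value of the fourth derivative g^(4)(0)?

Multiply the two series term by term and collect like powers.
The coefficient of w^4 in the expansion is 14, so g^(4)(0) = 4! * (14) = 336.

336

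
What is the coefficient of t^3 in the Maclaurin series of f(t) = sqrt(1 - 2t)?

-1/2

f(0) = 1
f′(0) = -1
f′′(0) = -1
f′′′(0) = -3
So c_3 = f′′′(0)/3! = -1/2.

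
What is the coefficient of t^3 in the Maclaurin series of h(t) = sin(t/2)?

h(0) = 0
h′(0) = 1/2
h′′(0) = 0
h′′′(0) = -1/8
So c_3 = h′′′(0)/3! = -1/48.

-1/48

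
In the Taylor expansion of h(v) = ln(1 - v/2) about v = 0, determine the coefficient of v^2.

-1/8

h(0) = 0
h′(0) = -1/2
h′′(0) = -1/4
Then c_k = h^(k)(0)/k! gives each Taylor coefficient.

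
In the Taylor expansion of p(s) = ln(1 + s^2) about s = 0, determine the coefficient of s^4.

Apply the Taylor formula c_k = f^(k)(a)/k!.
p(0) = 0
p′(0) = 0
p′′(0) = 2
p′′′(0) = 0
p^(4)(0) = -12
So c_4 = p^(4)(0)/4! = -1/2.

-1/2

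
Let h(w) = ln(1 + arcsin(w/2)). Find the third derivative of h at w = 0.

3/8

Plug the Maclaurin series of the inner function into that of the outer and collect terms.
The coefficient of w^3 in the expansion is 1/16, so h′′′(0) = 3! * (1/16) = 3/8.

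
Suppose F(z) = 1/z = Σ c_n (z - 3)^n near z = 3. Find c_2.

F(3) = 1/3
F′(3) = -1/9
F′′(3) = 2/27
So c_2 = F′′(3)/2! = 1/27.

1/27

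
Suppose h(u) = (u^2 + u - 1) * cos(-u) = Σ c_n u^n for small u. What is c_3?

Multiply each power in the prefactor through the base expansion.
[u^0] = -1;  [u^1] = 1;  [u^2] = 3/2;  [u^3] = -1/2.

-1/2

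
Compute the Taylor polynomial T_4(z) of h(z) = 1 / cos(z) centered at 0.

5*z^4/24 + z^2/2 + 1

Invert the denominator's series and multiply.
[z^0] = 1;  [z^1] = 0;  [z^2] = 1/2;  [z^3] = 0;  [z^4] = 5/24.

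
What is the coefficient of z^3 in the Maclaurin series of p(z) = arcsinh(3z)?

Compute the successive derivatives at the expansion point and divide by k!.

-9/2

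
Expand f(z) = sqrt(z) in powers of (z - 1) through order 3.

(z - 1)^3/16 - (z - 1)^2/8 + (z - 1)/2 + 1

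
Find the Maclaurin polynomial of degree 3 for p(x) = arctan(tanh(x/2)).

Substitute the inner expansion into the outer series and collect powers.

-x^3/12 + x/2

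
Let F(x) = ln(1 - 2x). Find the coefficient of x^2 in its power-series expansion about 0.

-2

Differentiate repeatedly and evaluate at the center.
[x^0] = 0;  [x^1] = -2;  [x^2] = -2.
So c_2 = F′′(0)/2! = -2.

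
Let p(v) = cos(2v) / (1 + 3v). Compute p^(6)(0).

412496

Take the Cauchy product of the two expansions.
The coefficient of v^6 in the expansion is 25781/45, so p^(6)(0) = 6! * (25781/45) = 412496.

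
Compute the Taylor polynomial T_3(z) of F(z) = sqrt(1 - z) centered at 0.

-z^3/16 - z^2/8 - z/2 + 1

F(0) = 1
F′(0) = -1/2
F′′(0) = -1/4
F′′′(0) = -3/8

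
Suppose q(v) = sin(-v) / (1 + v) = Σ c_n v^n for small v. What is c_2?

1

Take the Cauchy product of the two expansions.
q(0) = 0
q′(0) = -1
q′′(0) = 2
So c_2 = q′′(0)/2! = 1.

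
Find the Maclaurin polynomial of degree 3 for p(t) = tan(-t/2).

[t^0] = 0;  [t^1] = -1/2;  [t^2] = 0;  [t^3] = -1/24.

-t^3/24 - t/2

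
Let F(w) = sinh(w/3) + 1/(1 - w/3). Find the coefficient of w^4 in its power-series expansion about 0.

1/81

Combine the two series term by term.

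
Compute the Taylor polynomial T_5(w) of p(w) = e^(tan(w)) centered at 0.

37*w^5/120 + 3*w^4/8 + w^3/2 + w^2/2 + w + 1

Plug the Maclaurin series of the inner function into that of the outer and collect terms.
[w^0] = 1;  [w^1] = 1;  [w^2] = 1/2;  [w^3] = 1/2;  [w^4] = 3/8;  [w^5] = 37/120.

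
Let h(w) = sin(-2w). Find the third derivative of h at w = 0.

The coefficient of w^3 in the expansion is 4/3, so h′′′(0) = 3! * (4/3) = 8.

8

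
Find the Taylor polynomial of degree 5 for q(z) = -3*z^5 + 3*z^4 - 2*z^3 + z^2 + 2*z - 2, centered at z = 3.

-3*(z - 3)^5 - 42*(z - 3)^4 - 236*(z - 3)^3 - 665*(z - 3)^2 - 937*(z - 3) - 527

q(3) = -527
q′(3) = -937
q′′(3) = -1330
q′′′(3) = -1416
q^(4)(3) = -1008
q^(5)(3) = -360
Dividing each by k! gives the coefficients c_0, ..., c_5.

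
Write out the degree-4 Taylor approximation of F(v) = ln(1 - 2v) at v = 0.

-4*v^4 - 8*v^3/3 - 2*v^2 - 2*v

Apply the Taylor formula c_k = f^(k)(a)/k!.
F(0) = 0
F′(0) = -2
F′′(0) = -4
F′′′(0) = -16
F^(4)(0) = -96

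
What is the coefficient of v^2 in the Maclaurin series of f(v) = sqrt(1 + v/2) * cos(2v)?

-65/32

Write out both Maclaurin series and multiply, keeping only the needed powers.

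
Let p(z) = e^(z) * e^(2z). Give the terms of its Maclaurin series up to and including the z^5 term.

81*z^5/40 + 27*z^4/8 + 9*z^3/2 + 9*z^2/2 + 3*z + 1

Write out both Maclaurin series and multiply, keeping only the needed powers.
p(0) = 1
p′(0) = 3
p′′(0) = 9
p′′′(0) = 27
p^(4)(0) = 81
p^(5)(0) = 243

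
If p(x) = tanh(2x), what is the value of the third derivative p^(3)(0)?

The coefficient of x^3 in the expansion is -8/3, so p′′′(0) = 3! * (-8/3) = -16.

-16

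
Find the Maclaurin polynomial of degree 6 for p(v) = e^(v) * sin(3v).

13*v^6/10 - v^5/10 - 4*v^4 - 3*v^3 + 3*v^2 + 3*v

Write out both Maclaurin series and multiply, keeping only the needed powers.
p(0) = 0
p′(0) = 3
p′′(0) = 6
p′′′(0) = -18
p^(4)(0) = -96
p^(5)(0) = -12
p^(6)(0) = 936
Then c_k = p^(k)(0)/k! gives each Taylor coefficient.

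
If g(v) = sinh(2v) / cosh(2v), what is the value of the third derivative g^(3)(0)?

-16

Write the quotient as an unknown series and match coefficients against numerator = denominator · series.
From the series, [v^3] g = -8/3; multiply by 3! = 6 to get -16.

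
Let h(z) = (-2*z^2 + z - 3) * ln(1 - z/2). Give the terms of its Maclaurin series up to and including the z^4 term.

49*z^4/192 + z^3 - z^2/8 + 3*z/2

Shift and add copies of the series according to the polynomial's terms.
h(0) = 0
h′(0) = 3/2
h′′(0) = -1/4
h′′′(0) = 6
h^(4)(0) = 49/8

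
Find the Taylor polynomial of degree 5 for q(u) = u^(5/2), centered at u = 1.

3*(u - 1)^5/256 - 5*(u - 1)^4/128 + 5*(u - 1)^3/16 + 15*(u - 1)^2/8 + 5*(u - 1)/2 + 1

[(u - 1)^0] = 1;  [(u - 1)^1] = 5/2;  [(u - 1)^2] = 15/8;  [(u - 1)^3] = 5/16;  [(u - 1)^4] = -5/128;  [(u - 1)^5] = 3/256.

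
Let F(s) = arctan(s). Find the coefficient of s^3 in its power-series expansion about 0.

-1/3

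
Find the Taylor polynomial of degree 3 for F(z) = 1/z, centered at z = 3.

-(z - 3)^3/81 + (z - 3)^2/27 - (z - 3)/9 + 1/3

F(3) = 1/3
F′(3) = -1/9
F′′(3) = 2/27
F′′′(3) = -2/27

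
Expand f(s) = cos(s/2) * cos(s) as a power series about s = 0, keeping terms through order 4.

41*s^4/384 - 5*s^2/8 + 1

Multiply the two series term by term and collect like powers.
f(0) = 1
f′(0) = 0
f′′(0) = -5/4
f′′′(0) = 0
f^(4)(0) = 41/16
The Taylor polynomial is Σ f^(k)(0)/k! · s^k.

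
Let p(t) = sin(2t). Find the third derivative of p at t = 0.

-8

The coefficient of t^3 in the expansion is -4/3, so p′′′(0) = 3! * (-4/3) = -8.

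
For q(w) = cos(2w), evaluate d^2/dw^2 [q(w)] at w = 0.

The coefficient of w^2 in the expansion is -2, so q′′(0) = 2! * (-2) = -4.

-4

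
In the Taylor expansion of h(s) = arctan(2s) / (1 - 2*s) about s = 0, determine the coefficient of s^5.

416/15

Expand 1/(denominator) as a geometric series and multiply by the numerator's series.
h(0) = 0
h′(0) = 2
h′′(0) = 8
h′′′(0) = 32
h^(4)(0) = 256
h^(5)(0) = 3328
So c_5 = h^(5)(0)/5! = 416/15.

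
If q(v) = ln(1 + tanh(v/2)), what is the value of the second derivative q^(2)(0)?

-1/4

Compose series: expand the inner function first, then feed it into the outer expansion.
The coefficient of v^2 in the expansion is -1/8, so q′′(0) = 2! * (-1/8) = -1/4.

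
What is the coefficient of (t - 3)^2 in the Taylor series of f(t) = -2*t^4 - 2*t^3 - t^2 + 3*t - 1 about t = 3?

-127

Use the known series and substitute for the argument.
So c_2 = f′′(3)/2! = -127.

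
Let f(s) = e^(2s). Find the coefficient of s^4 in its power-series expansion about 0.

f(0) = 1
f′(0) = 2
f′′(0) = 4
f′′′(0) = 8
f^(4)(0) = 16
So c_4 = f^(4)(0)/4! = 2/3.

2/3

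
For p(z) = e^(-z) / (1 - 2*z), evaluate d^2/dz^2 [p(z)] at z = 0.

5

Multiply the numerator's expansion by the denominator's geometric series.
From the series, [z^2] p = 5/2; multiply by 2! = 2 to get 5.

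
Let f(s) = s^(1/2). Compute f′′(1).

From the series, [(s - 1)^2] f = -1/8; multiply by 2! = 2 to get -1/4.

-1/4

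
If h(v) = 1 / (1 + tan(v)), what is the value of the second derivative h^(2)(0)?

Use the geometric series for the reciprocal, then substitute.
The coefficient of v^2 in the expansion is 1, so h′′(0) = 2! * (1) = 2.

2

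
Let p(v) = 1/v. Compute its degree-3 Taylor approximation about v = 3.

Compute the successive derivatives at the expansion point and divide by k!.
[(v - 3)^0] = 1/3;  [(v - 3)^1] = -1/9;  [(v - 3)^2] = 1/27;  [(v - 3)^3] = -1/81.

-(v - 3)^3/81 + (v - 3)^2/27 - (v - 3)/9 + 1/3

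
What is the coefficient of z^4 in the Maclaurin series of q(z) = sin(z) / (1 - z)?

Multiply the numerator's expansion by the denominator's geometric series.
q(0) = 0
q′(0) = 1
q′′(0) = 2
q′′′(0) = 5
q^(4)(0) = 20
The Taylor polynomial is Σ q^(k)(0)/k! · z^k.

5/6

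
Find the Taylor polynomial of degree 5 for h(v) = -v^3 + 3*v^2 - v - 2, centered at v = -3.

-(v + 3)^3 + 12*(v + 3)^2 - 46*(v + 3) + 55

h(-3) = 55
h′(-3) = -46
h′′(-3) = 24
h′′′(-3) = -6
h^(4)(-3) = 0
h^(5)(-3) = 0
Then c_k = h^(k)(-3)/k! gives each Taylor coefficient.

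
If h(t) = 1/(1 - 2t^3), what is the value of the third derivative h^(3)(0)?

The coefficient of t^3 in the expansion is 2, so h′′′(0) = 3! * (2) = 12.

12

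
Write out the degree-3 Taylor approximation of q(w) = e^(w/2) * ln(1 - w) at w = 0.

-17*w^3/24 - w^2 - w

Take the Cauchy product of the two expansions.
[w^0] = 0;  [w^1] = -1;  [w^2] = -1;  [w^3] = -17/24.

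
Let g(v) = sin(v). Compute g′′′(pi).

1

The coefficient of (v - pi)^3 in the expansion is 1/6, so g′′′(pi) = 3! * (1/6) = 1.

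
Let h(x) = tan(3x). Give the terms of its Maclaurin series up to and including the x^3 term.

9*x^3 + 3*x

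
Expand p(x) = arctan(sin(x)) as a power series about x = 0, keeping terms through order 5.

3*x^5/8 - x^3/2 + x

Substitute the inner expansion into the outer series and collect powers.
p(0) = 0
p′(0) = 1
p′′(0) = 0
p′′′(0) = -3
p^(4)(0) = 0
p^(5)(0) = 45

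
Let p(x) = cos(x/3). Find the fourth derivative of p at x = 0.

1/81

From the series, [x^4] p = 1/1944; multiply by 4! = 24 to get 1/81.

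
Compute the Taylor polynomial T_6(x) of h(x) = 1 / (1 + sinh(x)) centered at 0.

77*x^6/45 - 181*x^5/120 + 4*x^4/3 - 7*x^3/6 + x^2 - x + 1

Use the geometric series for the reciprocal, then substitute.
[x^0] = 1;  [x^1] = -1;  [x^2] = 1;  [x^3] = -7/6;  [x^4] = 4/3;  [x^5] = -181/120;  [x^6] = 77/45.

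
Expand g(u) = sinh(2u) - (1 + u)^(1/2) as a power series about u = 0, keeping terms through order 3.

61*u^3/48 + u^2/8 + 3*u/2 - 1

Combine the two series term by term.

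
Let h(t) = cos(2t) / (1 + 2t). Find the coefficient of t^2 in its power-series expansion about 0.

2

Multiply the two series term by term and collect like powers.
h(0) = 1
h′(0) = -2
h′′(0) = 4
Then c_k = h^(k)(0)/k! gives each Taylor coefficient.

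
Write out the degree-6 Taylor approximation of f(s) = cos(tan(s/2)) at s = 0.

-97*s^6/46080 - 7*s^4/384 - s^2/8 + 1

Compose series: expand the inner function first, then feed it into the outer expansion.
[s^0] = 1;  [s^1] = 0;  [s^2] = -1/8;  [s^3] = 0;  [s^4] = -7/384;  [s^5] = 0;  [s^6] = -97/46080.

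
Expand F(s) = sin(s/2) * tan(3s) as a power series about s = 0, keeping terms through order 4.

71*s^4/16 + 3*s^2/2

Expand each factor separately, then convolve coefficients.
F(0) = 0
F′(0) = 0
F′′(0) = 3
F′′′(0) = 0
F^(4)(0) = 213/2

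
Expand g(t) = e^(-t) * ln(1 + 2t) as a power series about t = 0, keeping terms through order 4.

-8*t^4 + 17*t^3/3 - 4*t^2 + 2*t

Expand each factor separately, then convolve coefficients.
g(0) = 0
g′(0) = 2
g′′(0) = -8
g′′′(0) = 34
g^(4)(0) = -192
Then c_k = g^(k)(0)/k! gives each Taylor coefficient.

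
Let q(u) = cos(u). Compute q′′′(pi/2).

1

The coefficient of (u - pi/2)^3 in the expansion is 1/6, so q′′′(pi/2) = 3! * (1/6) = 1.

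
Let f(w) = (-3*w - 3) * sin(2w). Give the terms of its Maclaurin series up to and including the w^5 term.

-4*w^5/5 + 4*w^4 + 4*w^3 - 6*w^2 - 6*w

Multiply each power in the prefactor through the base expansion.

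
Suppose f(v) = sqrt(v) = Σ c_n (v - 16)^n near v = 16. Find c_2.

-1/512

Compute the successive derivatives at the expansion point and divide by k!.
f(16) = 4
f′(16) = 1/8
f′′(16) = -1/256
Then c_k = f^(k)(16)/k! gives each Taylor coefficient.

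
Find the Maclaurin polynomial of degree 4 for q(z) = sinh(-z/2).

-z^3/48 - z/2

Compute the successive derivatives at the expansion point and divide by k!.
q(0) = 0
q′(0) = -1/2
q′′(0) = 0
q′′′(0) = -1/8
q^(4)(0) = 0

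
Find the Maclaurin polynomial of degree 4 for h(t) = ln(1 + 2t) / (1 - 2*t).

28*t^4/3 + 20*t^3/3 + 2*t^2 + 2*t

Use 1/(1 - r) = Σ r^k on the denominator, then take the Cauchy product.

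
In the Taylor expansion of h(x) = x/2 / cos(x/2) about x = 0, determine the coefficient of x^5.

5/768

Write the quotient as an unknown series and match coefficients against numerator = denominator · series.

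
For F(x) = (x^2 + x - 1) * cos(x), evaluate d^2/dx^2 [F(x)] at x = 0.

3

Shift and add copies of the series according to the polynomial's terms.
The coefficient of x^2 in the expansion is 3/2, so F′′(0) = 2! * (3/2) = 3.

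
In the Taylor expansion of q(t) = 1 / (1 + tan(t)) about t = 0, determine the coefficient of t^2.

1

Use the geometric series for the reciprocal, then substitute.
q(0) = 1
q′(0) = -1
q′′(0) = 2
Then c_k = q^(k)(0)/k! gives each Taylor coefficient.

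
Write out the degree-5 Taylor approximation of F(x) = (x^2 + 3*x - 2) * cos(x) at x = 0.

Multiply each power in the prefactor through the base expansion.
F(0) = -2
F′(0) = 3
F′′(0) = 4
F′′′(0) = -9
F^(4)(0) = -14
F^(5)(0) = 15

x^5/8 - 7*x^4/12 - 3*x^3/2 + 2*x^2 + 3*x - 2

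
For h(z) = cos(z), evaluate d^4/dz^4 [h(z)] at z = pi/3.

1/2

From the series, [(z - pi/3)^4] h = 1/48; multiply by 4! = 24 to get 1/2.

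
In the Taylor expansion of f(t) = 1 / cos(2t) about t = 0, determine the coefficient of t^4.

10/3

Invert the denominator's series and multiply.
[t^0] = 1;  [t^1] = 0;  [t^2] = 2;  [t^3] = 0;  [t^4] = 10/3.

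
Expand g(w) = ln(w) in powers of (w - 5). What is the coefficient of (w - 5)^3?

1/375

g(5) = ln(5)
g′(5) = 1/5
g′′(5) = -1/25
g′′′(5) = 2/125
Then c_k = g^(k)(5)/k! gives each Taylor coefficient.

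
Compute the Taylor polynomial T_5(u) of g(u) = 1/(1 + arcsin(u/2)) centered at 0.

-63*u^5/1280 + u^4/12 - 7*u^3/48 + u^2/4 - u/2 + 1

Compose series: expand the inner function first, then feed it into the outer expansion.
[u^0] = 1;  [u^1] = -1/2;  [u^2] = 1/4;  [u^3] = -7/48;  [u^4] = 1/12;  [u^5] = -63/1280.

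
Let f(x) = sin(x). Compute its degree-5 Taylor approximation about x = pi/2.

(x - pi/2)^4/24 - (x - pi/2)^2/2 + 1

f(pi/2) = 1
f′(pi/2) = 0
f′′(pi/2) = -1
f′′′(pi/2) = 0
f^(4)(pi/2) = 1
f^(5)(pi/2) = 0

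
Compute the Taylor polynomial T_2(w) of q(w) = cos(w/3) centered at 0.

1 - w^2/18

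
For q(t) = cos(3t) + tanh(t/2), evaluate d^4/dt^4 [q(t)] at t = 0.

Combine the two series term by term.
From the series, [t^4] q = 27/8; multiply by 4! = 24 to get 81.

81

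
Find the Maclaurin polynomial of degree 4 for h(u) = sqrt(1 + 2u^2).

-u^4/2 + u^2 + 1

[u^0] = 1;  [u^1] = 0;  [u^2] = 1;  [u^3] = 0;  [u^4] = -1/2.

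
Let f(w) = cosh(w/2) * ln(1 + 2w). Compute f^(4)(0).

-102

Write out both Maclaurin series and multiply, keeping only the needed powers.
From the series, [w^4] f = -17/4; multiply by 4! = 24 to get -102.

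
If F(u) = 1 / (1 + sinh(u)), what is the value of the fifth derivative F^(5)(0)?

Expand as Σ (-1)^k u^k with u equal to the inner function's series.
From the series, [u^5] F = -181/120; multiply by 5! = 120 to get -181.

-181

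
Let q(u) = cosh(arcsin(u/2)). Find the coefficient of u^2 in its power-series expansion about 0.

1/8

Let u equal the inner series; expand the outer function in u and truncate.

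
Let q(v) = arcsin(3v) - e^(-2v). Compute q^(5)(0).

2219

Combine the two series term by term.
From the series, [v^5] q = 2219/120; multiply by 5! = 120 to get 2219.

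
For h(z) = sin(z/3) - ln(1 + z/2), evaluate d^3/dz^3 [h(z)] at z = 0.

-31/108

Combine the two series term by term.
From the series, [z^3] h = -31/648; multiply by 3! = 6 to get -31/108.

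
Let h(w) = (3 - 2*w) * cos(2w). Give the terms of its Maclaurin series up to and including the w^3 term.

4*w^3 - 6*w^2 - 2*w + 3

Shift and add copies of the series according to the polynomial's terms.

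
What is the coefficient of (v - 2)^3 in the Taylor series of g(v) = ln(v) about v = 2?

1/24

g(2) = ln(2)
g′(2) = 1/2
g′′(2) = -1/4
g′′′(2) = 1/4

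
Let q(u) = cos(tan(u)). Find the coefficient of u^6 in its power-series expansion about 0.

Plug the Maclaurin series of the inner function into that of the outer and collect terms.
So c_6 = q^(6)(0)/6! = -97/720.

-97/720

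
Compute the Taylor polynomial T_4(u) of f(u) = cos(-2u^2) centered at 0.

Differentiate repeatedly and evaluate at the center.
[u^0] = 1;  [u^1] = 0;  [u^2] = 0;  [u^3] = 0;  [u^4] = -2.

1 - 2*u^4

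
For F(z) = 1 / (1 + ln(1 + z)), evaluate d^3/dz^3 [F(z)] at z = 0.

-14

Use the geometric series for the reciprocal, then substitute.
The coefficient of z^3 in the expansion is -7/3, so F′′′(0) = 3! * (-7/3) = -14.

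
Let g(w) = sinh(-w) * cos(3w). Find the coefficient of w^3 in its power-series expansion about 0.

Multiply the two series term by term and collect like powers.
g(0) = 0
g′(0) = -1
g′′(0) = 0
g′′′(0) = 26

13/3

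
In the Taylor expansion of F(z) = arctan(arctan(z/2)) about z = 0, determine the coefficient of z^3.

-1/12

Substitute the inner expansion into the outer series and collect powers.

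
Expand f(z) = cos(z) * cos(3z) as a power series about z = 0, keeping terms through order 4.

Write out both Maclaurin series and multiply, keeping only the needed powers.
f(0) = 1
f′(0) = 0
f′′(0) = -10
f′′′(0) = 0
f^(4)(0) = 136

17*z^4/3 - 5*z^2 + 1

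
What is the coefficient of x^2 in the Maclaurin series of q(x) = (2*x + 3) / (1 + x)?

Distribute the polynomial across the series and collect like powers.
So c_2 = q′′(0)/2! = 1.

1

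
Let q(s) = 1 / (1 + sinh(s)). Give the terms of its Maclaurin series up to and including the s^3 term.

-7*s^3/6 + s^2 - s + 1

Write 1/(1+u) = 1 - u + u^2 - u^3 + ... and substitute the series for u.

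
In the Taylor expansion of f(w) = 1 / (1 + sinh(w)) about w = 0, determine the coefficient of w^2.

Expand as Σ (-1)^k u^k with u equal to the inner function's series.
[w^0] = 1;  [w^1] = -1;  [w^2] = 1.
So c_2 = f′′(0)/2! = 1.

1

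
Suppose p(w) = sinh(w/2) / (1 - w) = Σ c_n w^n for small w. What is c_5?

Write out both Maclaurin series and multiply, keeping only the needed powers.

667/1280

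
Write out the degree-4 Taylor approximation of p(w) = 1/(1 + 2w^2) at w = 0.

4*w^4 - 2*w^2 + 1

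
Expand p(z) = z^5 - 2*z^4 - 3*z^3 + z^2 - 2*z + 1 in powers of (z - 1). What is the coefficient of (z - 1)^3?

-1

Differentiate repeatedly and evaluate at the center.
So c_3 = p′′′(1)/3! = -1.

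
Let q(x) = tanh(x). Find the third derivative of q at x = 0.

-2

The coefficient of x^3 in the expansion is -1/3, so q′′′(0) = 3! * (-1/3) = -2.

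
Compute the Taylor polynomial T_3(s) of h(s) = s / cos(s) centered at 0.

Write the quotient as an unknown series and match coefficients against numerator = denominator · series.
[s^0] = 0;  [s^1] = 1;  [s^2] = 0;  [s^3] = 1/2.

s^3/2 + s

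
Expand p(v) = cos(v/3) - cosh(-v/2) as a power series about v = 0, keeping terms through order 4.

-65*v^4/31104 - 13*v^2/72

Add the two expansions coefficient-wise.
p(0) = 0
p′(0) = 0
p′′(0) = -13/36
p′′′(0) = 0
p^(4)(0) = -65/1296
The Taylor polynomial is Σ p^(k)(0)/k! · v^k.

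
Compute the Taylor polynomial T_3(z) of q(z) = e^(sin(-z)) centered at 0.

z^2/2 - z + 1

Let u equal the inner series; expand the outer function in u and truncate.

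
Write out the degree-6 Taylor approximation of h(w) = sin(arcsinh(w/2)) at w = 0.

Plug the Maclaurin series of the inner function into that of the outer and collect terms.
h(0) = 0
h′(0) = 1/2
h′′(0) = 0
h′′′(0) = -1/4
h^(4)(0) = 0
h^(5)(0) = 5/8
h^(6)(0) = 0

w^5/192 - w^3/24 + w/2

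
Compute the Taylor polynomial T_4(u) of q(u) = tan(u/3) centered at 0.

u^3/81 + u/3

Use the known series and substitute for the argument.
q(0) = 0
q′(0) = 1/3
q′′(0) = 0
q′′′(0) = 2/27
q^(4)(0) = 0
Dividing each by k! gives the coefficients c_0, ..., c_4.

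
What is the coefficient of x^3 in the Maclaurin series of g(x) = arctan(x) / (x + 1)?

Use 1/(1 - r) = Σ r^k on the denominator, then take the Cauchy product.
g(0) = 0
g′(0) = 1
g′′(0) = -2
g′′′(0) = 4

2/3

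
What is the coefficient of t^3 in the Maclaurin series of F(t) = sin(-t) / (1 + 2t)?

-23/6

Expand each factor separately, then convolve coefficients.
F(0) = 0
F′(0) = -1
F′′(0) = 4
F′′′(0) = -23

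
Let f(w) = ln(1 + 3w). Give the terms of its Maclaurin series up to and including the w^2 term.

Use the known series and substitute for the argument.
[w^0] = 0;  [w^1] = 3;  [w^2] = -9/2.

-9*w^2/2 + 3*w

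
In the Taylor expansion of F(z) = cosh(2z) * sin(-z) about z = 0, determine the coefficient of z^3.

-11/6

Multiply the two series term by term and collect like powers.
F(0) = 0
F′(0) = -1
F′′(0) = 0
F′′′(0) = -11
Then c_k = F^(k)(0)/k! gives each Taylor coefficient.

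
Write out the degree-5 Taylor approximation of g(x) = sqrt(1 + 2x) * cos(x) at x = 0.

2*x^5/3 - x^4/3 - x^2 + x + 1

Write out both Maclaurin series and multiply, keeping only the needed powers.
g(0) = 1
g′(0) = 1
g′′(0) = -2
g′′′(0) = 0
g^(4)(0) = -8
g^(5)(0) = 80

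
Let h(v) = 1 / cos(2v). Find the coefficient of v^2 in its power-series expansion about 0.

2

Write the quotient as an unknown series and match coefficients against numerator = denominator · series.
h(0) = 1
h′(0) = 0
h′′(0) = 4
The Taylor polynomial is Σ h^(k)(0)/k! · v^k.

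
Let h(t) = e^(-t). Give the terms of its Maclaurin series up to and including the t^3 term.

-t^3/6 + t^2/2 - t + 1

h(0) = 1
h′(0) = -1
h′′(0) = 1
h′′′(0) = -1
The Taylor polynomial is Σ h^(k)(0)/k! · t^k.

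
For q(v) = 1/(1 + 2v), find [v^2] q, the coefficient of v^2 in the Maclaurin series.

Apply the Taylor formula c_k = f^(k)(a)/k!.
q(0) = 1
q′(0) = -2
q′′(0) = 8
Then c_k = q^(k)(0)/k! gives each Taylor coefficient.

4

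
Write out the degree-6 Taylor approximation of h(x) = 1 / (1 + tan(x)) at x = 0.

122*x^6/45 - 32*x^5/15 + 5*x^4/3 - 4*x^3/3 + x^2 - x + 1

Write 1/(1+u) = 1 - u + u^2 - u^3 + ... and substitute the series for u.
h(0) = 1
h′(0) = -1
h′′(0) = 2
h′′′(0) = -8
h^(4)(0) = 40
h^(5)(0) = -256
h^(6)(0) = 1952
Dividing each by k! gives the coefficients c_0, ..., c_6.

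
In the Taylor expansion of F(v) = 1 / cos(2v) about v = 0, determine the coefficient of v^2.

Invert the denominator's series and multiply.
So c_2 = F′′(0)/2! = 2.

2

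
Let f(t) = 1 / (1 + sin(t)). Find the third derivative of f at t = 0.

Use the geometric series for the reciprocal, then substitute.
The coefficient of t^3 in the expansion is -5/6, so f′′′(0) = 3! * (-5/6) = -5.

-5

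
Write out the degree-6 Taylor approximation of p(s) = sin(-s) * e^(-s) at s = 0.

-s^6/90 + s^5/30 - s^3/3 + s^2 - s

Multiply the two series term by term and collect like powers.
p(0) = 0
p′(0) = -1
p′′(0) = 2
p′′′(0) = -2
p^(4)(0) = 0
p^(5)(0) = 4
p^(6)(0) = -8
The Taylor polynomial is Σ p^(k)(0)/k! · s^k.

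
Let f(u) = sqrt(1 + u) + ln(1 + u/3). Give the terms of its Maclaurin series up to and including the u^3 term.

Combine the two series term by term.

97*u^3/1296 - 13*u^2/72 + 5*u/6 + 1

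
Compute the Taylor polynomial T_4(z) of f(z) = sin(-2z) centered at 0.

4*z^3/3 - 2*z

Apply the Taylor formula c_k = f^(k)(a)/k!.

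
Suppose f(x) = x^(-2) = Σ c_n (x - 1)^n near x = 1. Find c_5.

Compute the successive derivatives at the expansion point and divide by k!.
f(1) = 1
f′(1) = -2
f′′(1) = 6
f′′′(1) = -24
f^(4)(1) = 120
f^(5)(1) = -720
The Taylor polynomial is Σ f^(k)(1)/k! · (x - 1)^k.

-6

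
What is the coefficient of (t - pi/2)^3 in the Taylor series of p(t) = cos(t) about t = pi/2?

c_3 = p′′′(pi/2)/3! = 1/6.

1/6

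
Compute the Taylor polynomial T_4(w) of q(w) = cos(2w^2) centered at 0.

Differentiate repeatedly and evaluate at the center.
[w^0] = 1;  [w^1] = 0;  [w^2] = 0;  [w^3] = 0;  [w^4] = -2.

1 - 2*w^4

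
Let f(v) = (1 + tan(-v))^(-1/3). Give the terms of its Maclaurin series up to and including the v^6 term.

12694*v^6/32805 + 1247*v^5/3645 + 71*v^4/243 + 23*v^3/81 + 2*v^2/9 + v/3 + 1

Plug the Maclaurin series of the inner function into that of the outer and collect terms.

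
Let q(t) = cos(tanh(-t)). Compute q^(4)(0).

9

Let u equal the inner series; expand the outer function in u and truncate.
The coefficient of t^4 in the expansion is 3/8, so q^(4)(0) = 4! * (3/8) = 9.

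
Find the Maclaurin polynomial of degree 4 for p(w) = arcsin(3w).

Compute the successive derivatives at the expansion point and divide by k!.

9*w^3/2 + 3*w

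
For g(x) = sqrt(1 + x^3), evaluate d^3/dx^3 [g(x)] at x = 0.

From the series, [x^3] g = 1/2; multiply by 3! = 6 to get 3.

3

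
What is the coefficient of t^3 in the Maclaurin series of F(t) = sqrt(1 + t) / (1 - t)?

Multiply the two series term by term and collect like powers.
F(0) = 1
F′(0) = 3/2
F′′(0) = 11/4
F′′′(0) = 69/8
So c_3 = F′′′(0)/3! = 23/16.

23/16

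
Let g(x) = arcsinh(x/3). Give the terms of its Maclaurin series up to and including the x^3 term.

-x^3/162 + x/3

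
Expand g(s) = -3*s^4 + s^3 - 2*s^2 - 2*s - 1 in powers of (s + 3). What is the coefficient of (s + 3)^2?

Use the known series and substitute for the argument.

-173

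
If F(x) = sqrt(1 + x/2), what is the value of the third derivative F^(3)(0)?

3/64

The coefficient of x^3 in the expansion is 1/128, so F′′′(0) = 3! * (1/128) = 3/64.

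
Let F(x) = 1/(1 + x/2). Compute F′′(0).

The coefficient of x^2 in the expansion is 1/4, so F′′(0) = 2! * (1/4) = 1/2.

1/2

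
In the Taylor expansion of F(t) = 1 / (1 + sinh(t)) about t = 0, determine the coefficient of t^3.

Expand as Σ (-1)^k u^k with u equal to the inner function's series.
F(0) = 1
F′(0) = -1
F′′(0) = 2
F′′′(0) = -7

-7/6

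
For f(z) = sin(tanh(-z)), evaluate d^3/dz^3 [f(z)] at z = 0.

Compose series: expand the inner function first, then feed it into the outer expansion.
From the series, [z^3] f = 1/2; multiply by 3! = 6 to get 3.

3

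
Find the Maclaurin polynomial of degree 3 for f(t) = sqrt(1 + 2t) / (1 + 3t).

-16*t^3 + 11*t^2/2 - 2*t + 1

Write out both Maclaurin series and multiply, keeping only the needed powers.
[t^0] = 1;  [t^1] = -2;  [t^2] = 11/2;  [t^3] = -16.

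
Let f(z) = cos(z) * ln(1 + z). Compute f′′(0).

-1

Take the Cauchy product of the two expansions.
The coefficient of z^2 in the expansion is -1/2, so f′′(0) = 2! * (-1/2) = -1.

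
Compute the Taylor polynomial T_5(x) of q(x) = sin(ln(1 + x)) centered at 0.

-x^5/12 + x^3/6 - x^2/2 + x

Let u equal the inner series; expand the outer function in u and truncate.
q(0) = 0
q′(0) = 1
q′′(0) = -1
q′′′(0) = 1
q^(4)(0) = 0
q^(5)(0) = -10
Then c_k = q^(k)(0)/k! gives each Taylor coefficient.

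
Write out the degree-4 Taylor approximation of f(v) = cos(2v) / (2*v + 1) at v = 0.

26*v^4/3 - 4*v^3 + 2*v^2 - 2*v + 1

Use 1/(1 - r) = Σ r^k on the denominator, then take the Cauchy product.
[v^0] = 1;  [v^1] = -2;  [v^2] = 2;  [v^3] = -4;  [v^4] = 26/3.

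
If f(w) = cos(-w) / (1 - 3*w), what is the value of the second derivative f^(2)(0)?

Use 1/(1 - r) = Σ r^k on the denominator, then take the Cauchy product.
The coefficient of w^2 in the expansion is 17/2, so f′′(0) = 2! * (17/2) = 17.

17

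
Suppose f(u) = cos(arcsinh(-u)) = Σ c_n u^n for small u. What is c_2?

-1/2

Compose series: expand the inner function first, then feed it into the outer expansion.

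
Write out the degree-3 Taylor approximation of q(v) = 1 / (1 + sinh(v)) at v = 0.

-7*v^3/6 + v^2 - v + 1

Use the geometric series for the reciprocal, then substitute.
q(0) = 1
q′(0) = -1
q′′(0) = 2
q′′′(0) = -7
Dividing each by k! gives the coefficients c_0, ..., c_3.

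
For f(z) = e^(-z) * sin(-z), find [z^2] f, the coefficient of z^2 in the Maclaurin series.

Write out both Maclaurin series and multiply, keeping only the needed powers.
f(0) = 0
f′(0) = -1
f′′(0) = 2
Then c_k = f^(k)(0)/k! gives each Taylor coefficient.

1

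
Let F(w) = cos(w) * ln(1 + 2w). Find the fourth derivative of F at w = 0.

-72

Multiply the two series term by term and collect like powers.
The coefficient of w^4 in the expansion is -3, so F^(4)(0) = 4! * (-3) = -72.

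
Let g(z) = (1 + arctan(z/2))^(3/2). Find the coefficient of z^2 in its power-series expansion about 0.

Let u equal the inner series; expand the outer function in u and truncate.
g(0) = 1
g′(0) = 3/4
g′′(0) = 3/16
So c_2 = g′′(0)/2! = 3/32.

3/32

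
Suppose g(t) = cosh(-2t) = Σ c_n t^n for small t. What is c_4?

2/3

[t^0] = 1;  [t^1] = 0;  [t^2] = 2;  [t^3] = 0;  [t^4] = 2/3.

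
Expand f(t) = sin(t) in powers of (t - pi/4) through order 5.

f(pi/4) = sqrt(2)/2
f′(pi/4) = sqrt(2)/2
f′′(pi/4) = -sqrt(2)/2
f′′′(pi/4) = -sqrt(2)/2
f^(4)(pi/4) = sqrt(2)/2
f^(5)(pi/4) = sqrt(2)/2
The Taylor polynomial is Σ f^(k)(pi/4)/k! · (t - pi/4)^k.

sqrt(2)*(t - pi/4)^5/240 + sqrt(2)*(t - pi/4)^4/48 - sqrt(2)*(t - pi/4)^3/12 - sqrt(2)*(t - pi/4)^2/4 + sqrt(2)*(t - pi/4)/2 + sqrt(2)/2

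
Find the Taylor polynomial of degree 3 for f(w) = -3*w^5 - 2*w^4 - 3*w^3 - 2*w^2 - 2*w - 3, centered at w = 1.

-41*(w - 1)^3 - 53*(w - 1)^2 - 38*(w - 1) - 15

f(1) = -15
f′(1) = -38
f′′(1) = -106
f′′′(1) = -246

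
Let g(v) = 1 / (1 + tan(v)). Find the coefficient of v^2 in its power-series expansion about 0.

Write 1/(1+u) = 1 - u + u^2 - u^3 + ... and substitute the series for u.
[v^0] = 1;  [v^1] = -1;  [v^2] = 1.

1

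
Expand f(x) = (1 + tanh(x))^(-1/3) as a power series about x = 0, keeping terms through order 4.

-x^4/243 - 5*x^3/81 + 2*x^2/9 - x/3 + 1

Let u equal the inner series; expand the outer function in u and truncate.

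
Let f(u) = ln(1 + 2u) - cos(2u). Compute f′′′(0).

16

Expand each term separately and add.
The coefficient of u^3 in the expansion is 8/3, so f′′′(0) = 3! * (8/3) = 16.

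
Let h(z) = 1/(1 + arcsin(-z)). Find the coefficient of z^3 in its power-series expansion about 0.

7/6

Plug the Maclaurin series of the inner function into that of the outer and collect terms.
[z^0] = 1;  [z^1] = 1;  [z^2] = 1;  [z^3] = 7/6.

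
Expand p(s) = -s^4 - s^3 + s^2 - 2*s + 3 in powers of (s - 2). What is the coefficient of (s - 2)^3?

p(2) = -21
p′(2) = -42
p′′(2) = -58
p′′′(2) = -54
So c_3 = p′′′(2)/3! = -9.

-9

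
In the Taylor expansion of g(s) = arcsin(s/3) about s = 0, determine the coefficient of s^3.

[s^0] = 0;  [s^1] = 1/3;  [s^2] = 0;  [s^3] = 1/162.

1/162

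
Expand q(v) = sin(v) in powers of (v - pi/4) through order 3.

-sqrt(2)*(v - pi/4)^3/12 - sqrt(2)*(v - pi/4)^2/4 + sqrt(2)*(v - pi/4)/2 + sqrt(2)/2

Differentiate repeatedly and evaluate at the center.
q(pi/4) = sqrt(2)/2
q′(pi/4) = sqrt(2)/2
q′′(pi/4) = -sqrt(2)/2
q′′′(pi/4) = -sqrt(2)/2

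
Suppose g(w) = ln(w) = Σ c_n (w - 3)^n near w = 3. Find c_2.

g(3) = ln(3)
g′(3) = 1/3
g′′(3) = -1/9
So c_2 = g′′(3)/2! = -1/18.

-1/18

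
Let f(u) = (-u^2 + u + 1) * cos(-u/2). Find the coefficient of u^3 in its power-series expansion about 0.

-1/8

Shift and add copies of the series according to the polynomial's terms.
So c_3 = f′′′(0)/3! = -1/8.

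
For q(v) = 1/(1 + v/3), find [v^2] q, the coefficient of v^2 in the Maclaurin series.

q(0) = 1
q′(0) = -1/3
q′′(0) = 2/9
So c_2 = q′′(0)/2! = 1/9.

1/9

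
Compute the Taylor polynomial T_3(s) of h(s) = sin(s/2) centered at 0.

[s^0] = 0;  [s^1] = 1/2;  [s^2] = 0;  [s^3] = -1/48.

-s^3/48 + s/2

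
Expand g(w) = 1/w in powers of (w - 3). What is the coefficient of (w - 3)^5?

-1/729

Use the known series and substitute for the argument.
g(3) = 1/3
g′(3) = -1/9
g′′(3) = 2/27
g′′′(3) = -2/27
g^(4)(3) = 8/81
g^(5)(3) = -40/243
So c_5 = g^(5)(3)/5! = -1/729.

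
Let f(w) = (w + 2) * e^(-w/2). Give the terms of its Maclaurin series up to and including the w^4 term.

Shift and add copies of the series according to the polynomial's terms.
[w^0] = 2;  [w^1] = 0;  [w^2] = -1/4;  [w^3] = 1/12;  [w^4] = -1/64.

-w^4/64 + w^3/12 - w^2/4 + 2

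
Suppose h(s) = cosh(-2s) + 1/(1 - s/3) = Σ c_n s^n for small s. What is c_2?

19/9

Add the two expansions coefficient-wise.
[s^0] = 2;  [s^1] = 1/3;  [s^2] = 19/9.
So c_2 = h′′(0)/2! = 19/9.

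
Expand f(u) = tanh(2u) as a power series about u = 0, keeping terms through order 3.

f(0) = 0
f′(0) = 2
f′′(0) = 0
f′′′(0) = -16
Dividing each by k! gives the coefficients c_0, ..., c_3.

-8*u^3/3 + 2*u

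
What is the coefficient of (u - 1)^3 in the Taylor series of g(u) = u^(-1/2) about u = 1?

-5/16

c_3 = g′′′(1)/3! = -5/16.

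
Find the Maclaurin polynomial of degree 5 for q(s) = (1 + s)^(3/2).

Compute the successive derivatives at the expansion point and divide by k!.
q(0) = 1
q′(0) = 3/2
q′′(0) = 3/4
q′′′(0) = -3/8
q^(4)(0) = 9/16
q^(5)(0) = -45/32
Dividing each by k! gives the coefficients c_0, ..., c_5.

-3*s^5/256 + 3*s^4/128 - s^3/16 + 3*s^2/8 + 3*s/2 + 1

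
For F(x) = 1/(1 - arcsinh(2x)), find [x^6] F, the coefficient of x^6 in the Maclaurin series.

Compose series: expand the inner function first, then feed it into the outer expansion.
F(0) = 1
F′(0) = 2
F′′(0) = 8
F′′′(0) = 40
F^(4)(0) = 256
F^(5)(0) = 2208
F^(6)(0) = 23552
Then c_k = F^(k)(0)/k! gives each Taylor coefficient.

1472/45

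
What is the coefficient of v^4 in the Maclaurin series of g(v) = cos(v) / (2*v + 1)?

Use 1/(1 - r) = Σ r^k on the denominator, then take the Cauchy product.
[v^0] = 1;  [v^1] = -2;  [v^2] = 7/2;  [v^3] = -7;  [v^4] = 337/24.

337/24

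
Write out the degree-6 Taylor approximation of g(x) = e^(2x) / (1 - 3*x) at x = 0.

Expand 1/(denominator) as a geometric series and multiply by the numerator's series.
g(0) = 1
g′(0) = 5
g′′(0) = 34
g′′′(0) = 314
g^(4)(0) = 3784
g^(5)(0) = 56792
g^(6)(0) = 1022320
The Taylor polynomial is Σ g^(k)(0)/k! · x^k.

12779*x^6/9 + 7099*x^5/15 + 473*x^4/3 + 157*x^3/3 + 17*x^2 + 5*x + 1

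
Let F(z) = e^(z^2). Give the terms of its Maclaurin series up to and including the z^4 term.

z^4/2 + z^2 + 1

F(0) = 1
F′(0) = 0
F′′(0) = 2
F′′′(0) = 0
F^(4)(0) = 12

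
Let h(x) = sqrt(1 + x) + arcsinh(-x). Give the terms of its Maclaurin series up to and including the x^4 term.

Combine the two series term by term.

-5*x^4/128 + 11*x^3/48 - x^2/8 - x/2 + 1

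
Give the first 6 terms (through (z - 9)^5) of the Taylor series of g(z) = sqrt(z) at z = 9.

7*(z - 9)^5/5038848 - 5*(z - 9)^4/279936 + (z - 9)^3/3888 - (z - 9)^2/216 + (z - 9)/6 + 3

Apply the Taylor formula c_k = f^(k)(a)/k!.
g(9) = 3
g′(9) = 1/6
g′′(9) = -1/108
g′′′(9) = 1/648
g^(4)(9) = -5/11664
g^(5)(9) = 35/209952
Then c_k = g^(k)(9)/k! gives each Taylor coefficient.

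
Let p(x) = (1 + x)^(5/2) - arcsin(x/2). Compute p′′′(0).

7/4

Expand each term separately and add.
From the series, [x^3] p = 7/24; multiply by 3! = 6 to get 7/4.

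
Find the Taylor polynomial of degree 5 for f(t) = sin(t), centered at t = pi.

f(pi) = 0
f′(pi) = -1
f′′(pi) = 0
f′′′(pi) = 1
f^(4)(pi) = 0
f^(5)(pi) = -1
The Taylor polynomial is Σ f^(k)(pi)/k! · (t - pi)^k.

-(t - pi)^5/120 + (t - pi)^3/6 - (t - pi)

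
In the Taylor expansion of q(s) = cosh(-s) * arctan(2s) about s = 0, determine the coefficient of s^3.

Multiply the two series term by term and collect like powers.

-5/3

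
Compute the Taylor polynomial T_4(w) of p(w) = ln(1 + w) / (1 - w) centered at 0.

7*w^4/12 + 5*w^3/6 + w^2/2 + w

Write out both Maclaurin series and multiply, keeping only the needed powers.
p(0) = 0
p′(0) = 1
p′′(0) = 1
p′′′(0) = 5
p^(4)(0) = 14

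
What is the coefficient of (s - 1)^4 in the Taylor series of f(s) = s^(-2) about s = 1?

5

f(1) = 1
f′(1) = -2
f′′(1) = 6
f′′′(1) = -24
f^(4)(1) = 120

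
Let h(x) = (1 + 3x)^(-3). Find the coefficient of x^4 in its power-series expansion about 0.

1215

h(0) = 1
h′(0) = -9
h′′(0) = 108
h′′′(0) = -1620
h^(4)(0) = 29160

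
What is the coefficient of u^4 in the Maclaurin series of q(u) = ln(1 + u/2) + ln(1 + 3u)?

-1297/64

Combine the two series term by term.
q(0) = 0
q′(0) = 7/2
q′′(0) = -37/4
q′′′(0) = 217/4
q^(4)(0) = -3891/8
The Taylor polynomial is Σ q^(k)(0)/k! · u^k.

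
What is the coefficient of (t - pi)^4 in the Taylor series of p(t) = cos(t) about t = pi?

p(pi) = -1
p′(pi) = 0
p′′(pi) = 1
p′′′(pi) = 0
p^(4)(pi) = -1

-1/24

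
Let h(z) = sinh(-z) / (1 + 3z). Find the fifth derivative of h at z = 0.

-9901

Expand each factor separately, then convolve coefficients.
The coefficient of z^5 in the expansion is -9901/120, so h^(5)(0) = 5! * (-9901/120) = -9901.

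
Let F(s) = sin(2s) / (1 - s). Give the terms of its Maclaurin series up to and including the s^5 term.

14*s^5/15 + 2*s^4/3 + 2*s^3/3 + 2*s^2 + 2*s

Use 1/(1 - r) = Σ r^k on the denominator, then take the Cauchy product.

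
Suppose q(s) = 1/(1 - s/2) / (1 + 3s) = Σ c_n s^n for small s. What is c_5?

Write out both Maclaurin series and multiply, keeping only the needed powers.
q(0) = 1
q′(0) = -5/2
q′′(0) = 31/2
q′′′(0) = -555/4
q^(4)(0) = 3333/2
q^(5)(0) = -99975/4

-6665/32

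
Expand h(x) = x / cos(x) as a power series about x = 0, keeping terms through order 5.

5*x^5/24 + x^3/2 + x

Write the quotient as an unknown series and match coefficients against numerator = denominator · series.
[x^0] = 0;  [x^1] = 1;  [x^2] = 0;  [x^3] = 1/2;  [x^4] = 0;  [x^5] = 5/24.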